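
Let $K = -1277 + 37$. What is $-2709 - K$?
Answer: $-1469$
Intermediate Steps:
$K = -1240$
$-2709 - K = -2709 - -1240 = -2709 + 1240 = -1469$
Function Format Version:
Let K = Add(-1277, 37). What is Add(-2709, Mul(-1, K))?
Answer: -1469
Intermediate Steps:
K = -1240
Add(-2709, Mul(-1, K)) = Add(-2709, Mul(-1, -1240)) = Add(-2709, 1240) = -1469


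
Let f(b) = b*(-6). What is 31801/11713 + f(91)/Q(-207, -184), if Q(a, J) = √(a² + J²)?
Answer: 31801/11713 - 546*√145/3335 ≈ 0.74359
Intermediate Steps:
f(b) = -6*b
Q(a, J) = √(J² + a²)
31801/11713 + f(91)/Q(-207, -184) = 31801/11713 + (-6*91)/(√((-184)² + (-207)²)) = 31801*(1/11713) - 546/√(33856 + 42849) = 31801/11713 - 546*√145/3335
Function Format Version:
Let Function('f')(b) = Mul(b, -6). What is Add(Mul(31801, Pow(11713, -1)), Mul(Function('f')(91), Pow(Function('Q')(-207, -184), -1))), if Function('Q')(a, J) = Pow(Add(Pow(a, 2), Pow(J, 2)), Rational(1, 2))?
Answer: Add(Rational(31801, 11713), Mul(Rational(-546, 3335), Pow(145, Rational(1, 2)))) ≈ 0.74359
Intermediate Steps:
Function('f')(b) = Mul(-6, b)
Function('Q')(a, J) = Pow(Add(Pow(J, 2), Pow(a, 2)), Rational(1, 2))
Add(Mul(31801, Pow(11713, -1)), Mul(Function('f')(91), Pow(Function('Q')(-207, -184), -1))) = Add(Mul(31801, Pow(11713, -1)), Mul(Mul(-6, 91), Pow(Pow(Add(Pow(-184, 2), Pow(-207, 2)), Rational(1, 2)), -1))) = Add(Mul(31801, Rational(1, 11713)), Mul(-546, Pow(Pow(Add(33856, 42849), Rational(1, 2)), -1))) = Add(Rational(31801, 11713), Mul(-546, Pow(Pow(76705, Rational(1, 2)), -1))) = Add(Rational(31801, 11713), Mul(-546, Pow(Mul(23, Pow(145, Rational(1, 2))), -1))) = Add(Rational(31801, 11713), Mul(-546, Mul(Rational(1, 3335), Pow(145, Rational(1, 2))))) = Add(Rational(31801, 11713), Mul(Rational(-546, 3335), Pow(145, Rational(1, 2))))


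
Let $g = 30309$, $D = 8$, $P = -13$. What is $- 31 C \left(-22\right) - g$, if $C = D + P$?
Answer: $-33719$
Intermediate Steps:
$C = -5$ ($C = 8 - 13 = -5$)
$- 31 C \left(-22\right) - g = \left(-31\right) \left(-5\right) \left(-22\right) - 30309 = 155 \left(-22\right) - 30309 = -3410 - 30309 = -33719$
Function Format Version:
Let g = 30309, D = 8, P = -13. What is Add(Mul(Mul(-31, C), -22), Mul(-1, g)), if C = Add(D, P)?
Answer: -33719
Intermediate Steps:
C = -5 (C = Add(8, -13) = -5)
Add(Mul(Mul(-31, C), -22), Mul(-1, g)) = Add(Mul(Mul(-31, -5), -22), Mul(-1, 30309)) = Add(Mul(155, -22), -30309) = Add(-3410, -30309) = -33719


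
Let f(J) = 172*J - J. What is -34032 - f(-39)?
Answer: -27363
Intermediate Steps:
f(J) = 171*J
-34032 - f(-39) = -34032 - 171*(-39) = -34032 - 1*(-6669) = -34032 + 6669 = -27363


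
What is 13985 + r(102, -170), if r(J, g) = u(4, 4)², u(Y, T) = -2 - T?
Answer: 14021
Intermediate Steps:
r(J, g) = 36 (r(J, g) = (-2 - 1*4)² = (-2 - 4)² = (-6)² = 36)
13985 + r(102, -170) = 13985 + 36 = 14021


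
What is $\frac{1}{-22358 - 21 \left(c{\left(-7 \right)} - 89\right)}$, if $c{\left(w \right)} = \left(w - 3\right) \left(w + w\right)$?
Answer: $- \frac{1}{23429} \approx -4.2682 \cdot 10^{-5}$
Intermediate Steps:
$c{\left(w \right)} = 2 w \left(-3 + w\right)$ ($c{\left(w \right)} = \left(-3 + w\right) 2 w = 2 w \left(-3 + w\right)$)
$\frac{1}{-22358 - 21 \left(c{\left(-7 \right)} - 89\right)} = \frac{1}{-22358 - 21 \left(2 \left(-7\right) \left(-3 - 7\right) - 89\right)} = \frac{1}{-22358 - 21 \left(2 \left(-7\right) \left(-10\right) - 89\right)} = \frac{1}{-22358 - 21 \left(140 - 89\right)} = \frac{1}{-22358 - 1071} = \frac{1}{-23429} = - \frac{1}{23429}$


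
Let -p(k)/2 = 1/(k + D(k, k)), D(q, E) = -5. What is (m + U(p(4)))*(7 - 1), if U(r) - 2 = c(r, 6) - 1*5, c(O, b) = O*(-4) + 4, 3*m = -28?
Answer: -98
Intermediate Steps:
m = -28/3 (m = (1/3)*(-28) = -28/3 ≈ -9.3333)
c(O, b) = 4 - 4*O (c(O, b) = -4*O + 4 = 4 - 4*O)
p(k) = -2/(-5 + k) (p(k) = -2/(k - 5) = -2/(-5 + k))
U(r) = 1 - 4*r (U(r) = 2 + ((4 - 4*r) - 1*5) = 2 + ((4 - 4*r) - 5) = 2 + (-1 - 4*r) = 1 - 4*r)
(m + U(p(4)))*(7 - 1) = (-28/3 + (1 - (-8)/(-5 + 4)))*(7 - 1) = (-28/3 + (1 - (-8)/(-1)))*6 = (-28/3 + (1 - (-8)*(-1)))*6 = (-28/3 + (1 - 4*2))*6 = (-28/3 + (1 - 8))*6 = (-28/3 - 7)*6 = -49/3*6 = -98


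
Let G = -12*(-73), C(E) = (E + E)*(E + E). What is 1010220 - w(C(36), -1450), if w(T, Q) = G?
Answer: 1009344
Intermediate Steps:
C(E) = 4*E² (C(E) = (2*E)*(2*E) = 4*E²)
G = 876
w(T, Q) = 876
1010220 - w(C(36), -1450) = 1010220 - 1*876 = 1010220 - 876 = 1009344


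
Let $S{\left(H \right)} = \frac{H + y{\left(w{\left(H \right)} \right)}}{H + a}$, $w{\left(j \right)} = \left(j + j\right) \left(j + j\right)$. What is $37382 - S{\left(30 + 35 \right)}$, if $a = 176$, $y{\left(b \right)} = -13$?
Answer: $\frac{9009010}{241} \approx 37382.0$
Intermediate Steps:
$w{\left(j \right)} = 4 j^{2}$ ($w{\left(j \right)} = 2 j 2 j = 4 j^{2}$)
$S{\left(H \right)} = \frac{-13 + H}{176 + H}$ ($S{\left(H \right)} = \frac{H - 13}{H + 176} = \frac{-13 + H}{176 + H}$)
$37382 - S{\left(30 + 35 \right)} = 37382 - \frac{-13 + \left(30 + 35\right)}{176 + \left(30 + 35\right)} = 37382 - \frac{-13 + 65}{176 + 65} = 37382 - \frac{1}{241} \cdot 52 = 37382 - \frac{52}{241} = \frac{9009010}{241}$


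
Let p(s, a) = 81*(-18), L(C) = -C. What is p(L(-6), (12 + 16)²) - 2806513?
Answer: -2807971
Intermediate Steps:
p(s, a) = -1458
p(L(-6), (12 + 16)²) - 2806513 = -1458 - 2806513 = -2807971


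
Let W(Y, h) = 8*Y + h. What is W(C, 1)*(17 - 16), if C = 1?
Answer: 9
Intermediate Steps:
W(Y, h) = h + 8*Y
W(C, 1)*(17 - 16) = (1 + 8*1)*(17 - 16) = (1 + 8)*1 = 9*1 = 9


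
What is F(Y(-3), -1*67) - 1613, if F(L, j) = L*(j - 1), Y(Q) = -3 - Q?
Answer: -1613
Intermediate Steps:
F(L, j) = L*(-1 + j)
F(Y(-3), -1*67) - 1613 = (-3 - 1*(-3))*(-1 - 1*67) - 1613 = (-3 + 3)*(-1 - 67) - 1613 = 0*(-68) - 1613 = 0 - 1613 = -1613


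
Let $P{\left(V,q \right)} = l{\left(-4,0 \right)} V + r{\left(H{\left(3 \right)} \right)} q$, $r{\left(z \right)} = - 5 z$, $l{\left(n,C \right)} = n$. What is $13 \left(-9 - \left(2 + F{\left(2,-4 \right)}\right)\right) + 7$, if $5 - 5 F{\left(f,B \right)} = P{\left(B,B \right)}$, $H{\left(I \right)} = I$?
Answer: $\frac{243}{5} \approx 48.6$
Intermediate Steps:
$P{\left(V,q \right)} = - 15 q - 4 V$ ($P{\left(V,q \right)} = - 4 V + \left(-5\right) 3 q = - 4 V - 15 q = - 15 q - 4 V$)
$F{\left(f,B \right)} = 1 + \frac{19 B}{5}$ ($F{\left(f,B \right)} = 1 - \frac{- 15 B - 4 B}{5} = 1 - \frac{\left(-19\right) B}{5} = 1 + \frac{19 B}{5}$)
$13 \left(-9 - \left(2 + F{\left(2,-4 \right)}\right)\right) + 7 = 13 \left(-9 - \left(3 - \frac{76}{5}\right)\right) + 7 = 13 \left(-9 - - \frac{61}{5}\right) + 7 = 13 \left(-9 + \left(-2 + \frac{71}{5}\right)\right) + 7 = 13 \left(-9 + \frac{61}{5}\right) + 7 = 13 \cdot \frac{16}{5} + 7 = \frac{208}{5} + 7 = \frac{243}{5}$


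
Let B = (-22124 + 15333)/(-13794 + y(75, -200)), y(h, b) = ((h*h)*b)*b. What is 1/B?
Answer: -224986206/6791 ≈ -33130.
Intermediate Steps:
y(h, b) = b**2*h**2 (y(h, b) = (h**2*b)*b = (b*h**2)*b = b**2*h**2)
B = -6791/224986206 (B = (-22124 + 15333)/(-13794 + (-200)**2*75**2) = -6791/(-13794 + 40000*5625) = -6791/(-13794 + 225000000) = -6791/224986206 ≈ -3.0184e-5)
1/B = 1/(-6791/224986206) = -224986206/6791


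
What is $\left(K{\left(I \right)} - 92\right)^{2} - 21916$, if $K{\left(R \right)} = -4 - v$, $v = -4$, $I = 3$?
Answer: $-13452$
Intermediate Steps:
$K{\left(R \right)} = 0$ ($K{\left(R \right)} = -4 - -4 = -4 + 4 = 0$)
$\left(K{\left(I \right)} - 92\right)^{2} - 21916 = \left(0 - 92\right)^{2} - 21916 = \left(-92\right)^{2} - 21916 = 8464 - 21916 = -13452$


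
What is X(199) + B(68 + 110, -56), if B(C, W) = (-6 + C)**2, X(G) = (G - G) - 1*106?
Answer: 29478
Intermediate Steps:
X(G) = -106 (X(G) = 0 - 106 = -106)
X(199) + B(68 + 110, -56) = -106 + (-6 + (68 + 110))**2 = -106 + (-6 + 178)**2 = -106 + 172**2 = -106 + 29584 = 29478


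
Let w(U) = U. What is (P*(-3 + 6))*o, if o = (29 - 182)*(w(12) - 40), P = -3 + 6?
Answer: 38556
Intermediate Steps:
P = 3
o = 4284 (o = (29 - 182)*(12 - 40) = -153*(-28) = 4284)
(P*(-3 + 6))*o = (3*(-3 + 6))*4284 = (3*3)*4284 = 9*4284 = 38556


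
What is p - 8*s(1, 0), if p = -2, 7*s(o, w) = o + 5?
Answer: -62/7 ≈ -8.8571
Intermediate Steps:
s(o, w) = 5/7 + o/7 (s(o, w) = (o + 5)/7 = (5 + o)/7 = 5/7 + o/7)
p - 8*s(1, 0) = -2 - 8*(5/7 + (1/7)*1) = -2 - 8*(5/7 + 1/7) = -2 - 8*6/7 = -2 - 48/7 = -62/7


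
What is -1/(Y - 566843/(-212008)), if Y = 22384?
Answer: -212008/4746153915 ≈ -4.4669e-5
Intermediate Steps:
-1/(Y - 566843/(-212008)) = -1/(22384 - 566843/(-212008)) = -1/(22384 - 566843*(-1/212008)) = -1/(22384 + 566843/212008) = -1/4746153915/212008 = -1*212008/4746153915 = -212008/4746153915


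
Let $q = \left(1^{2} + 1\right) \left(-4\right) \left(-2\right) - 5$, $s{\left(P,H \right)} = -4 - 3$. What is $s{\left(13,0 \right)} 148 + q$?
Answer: $-1025$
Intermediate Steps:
$s{\left(P,H \right)} = -7$
$q = 11$ ($q = \left(1 + 1\right) \left(-4\right) \left(-2\right) - 5 = 2 \left(-4\right) \left(-2\right) - 5 = \left(-8\right) \left(-2\right) - 5 = 16 - 5 = 11$)
$s{\left(13,0 \right)} 148 + q = \left(-7\right) 148 + 11 = -1036 + 11 = -1025$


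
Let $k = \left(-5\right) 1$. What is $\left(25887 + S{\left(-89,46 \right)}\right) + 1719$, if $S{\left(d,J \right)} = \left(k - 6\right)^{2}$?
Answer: $27727$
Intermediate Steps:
$k = -5$
$S{\left(d,J \right)} = 121$ ($S{\left(d,J \right)} = \left(-5 - 6\right)^{2} = \left(-11\right)^{2} = 121$)
$\left(25887 + S{\left(-89,46 \right)}\right) + 1719 = \left(25887 + 121\right) + 1719 = 26008 + 1719 = 27727$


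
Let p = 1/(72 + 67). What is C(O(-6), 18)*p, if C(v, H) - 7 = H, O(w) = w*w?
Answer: 25/139 ≈ 0.17986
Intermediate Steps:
O(w) = w²
C(v, H) = 7 + H
p = 1/139 ≈ 0.0071942
C(O(-6), 18)*p = (7 + 18)*(1/139) = 25*(1/139) = 25/139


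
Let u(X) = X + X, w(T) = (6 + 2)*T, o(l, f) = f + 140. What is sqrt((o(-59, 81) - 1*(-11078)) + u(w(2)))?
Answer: 3*sqrt(1259) ≈ 106.45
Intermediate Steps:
o(l, f) = 140 + f
w(T) = 8*T
u(X) = 2*X
sqrt((o(-59, 81) - 1*(-11078)) + u(w(2))) = sqrt(((140 + 81) - 1*(-11078)) + 2*(8*2)) = sqrt((221 + 11078) + 2*16) = sqrt(11299 + 32) = sqrt(11331) = 3*sqrt(1259)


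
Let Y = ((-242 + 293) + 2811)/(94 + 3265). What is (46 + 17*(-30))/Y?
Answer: -779288/1431 ≈ -544.58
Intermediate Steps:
Y = 2862/3359 (Y = (51 + 2811)/3359 = 2862*(1/3359) = 2862/3359 ≈ 0.85204)
(46 + 17*(-30))/Y = (46 + 17*(-30))/(2862/3359) = (46 - 510)*(3359/2862) = -464*3359/2862 = -779288/1431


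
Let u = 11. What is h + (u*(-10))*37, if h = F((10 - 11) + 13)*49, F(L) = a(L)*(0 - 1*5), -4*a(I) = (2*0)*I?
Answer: -4070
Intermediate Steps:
a(I) = 0 (a(I) = -2*0*I/4 = -0*I = -1/4*0 = 0)
F(L) = 0 (F(L) = 0*(0 - 1*5) = 0*(0 - 5) = 0*(-5) = 0)
h = 0 (h = 0*49 = 0)
h + (u*(-10))*37 = 0 + (11*(-10))*37 = 0 - 110*37 = 0 - 4070 = -4070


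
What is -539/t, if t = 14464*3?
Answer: -539/43392 ≈ -0.012422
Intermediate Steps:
t = 43392
-539/t = -539/43392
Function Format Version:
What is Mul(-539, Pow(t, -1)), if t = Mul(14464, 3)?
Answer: Rational(-539, 43392) ≈ -0.012422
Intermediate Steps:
t = 43392
Mul(-539, Pow(t, -1)) = Mul(-539, Pow(43392, -1)) = Mul(-539, Rational(1, 43392)) = Rational(-539, 43392)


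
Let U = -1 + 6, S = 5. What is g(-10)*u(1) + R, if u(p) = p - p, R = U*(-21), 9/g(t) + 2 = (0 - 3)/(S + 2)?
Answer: -105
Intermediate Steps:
U = 5
g(t) = -63/17 (g(t) = 9/(-2 + (0 - 3)/(5 + 2)) = 9/(-2 - 3/7) = 9/(-17/7) = 9*(-7/17) = -63/17)
R = -105 (R = 5*(-21) = -105)
u(p) = 0
g(-10)*u(1) + R = -63/17*0 - 105 = 0 - 105 = -105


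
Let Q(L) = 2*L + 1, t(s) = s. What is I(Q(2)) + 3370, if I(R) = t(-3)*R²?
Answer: 3295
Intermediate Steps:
Q(L) = 1 + 2*L
I(R) = -3*R²
I(Q(2)) + 3370 = -3*(1 + 2*2)² + 3370 = -3*(1 + 4)² + 3370 = -3*5² + 3370 = -3*25 + 3370 = -75 + 3370 = 3295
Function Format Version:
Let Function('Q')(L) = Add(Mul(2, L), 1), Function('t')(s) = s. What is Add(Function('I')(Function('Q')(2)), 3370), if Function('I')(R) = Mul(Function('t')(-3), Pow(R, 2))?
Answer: 3295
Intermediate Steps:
Function('Q')(L) = Add(1, Mul(2, L))
Function('I')(R) = Mul(-3, Pow(R, 2))
Add(Function('I')(Function('Q')(2)), 3370) = Add(Mul(-3, Pow(Add(1, Mul(2, 2)), 2)), 3370) = Add(Mul(-3, Pow(Add(1, 4), 2)), 3370) = Add(Mul(-3, Pow(5, 2)), 3370) = Add(Mul(-3, 25), 3370) = Add(-75, 3370) = 3295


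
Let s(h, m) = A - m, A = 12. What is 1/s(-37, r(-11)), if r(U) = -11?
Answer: 1/23 ≈ 0.043478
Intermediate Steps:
s(h, m) = 12 - m
1/s(-37, r(-11)) = 1/(12 - 1*(-11)) = 1/(12 + 11) = 1/23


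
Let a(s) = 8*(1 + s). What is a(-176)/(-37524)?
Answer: 350/9381 ≈ 0.037309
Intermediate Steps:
a(s) = 8 + 8*s
a(-176)/(-37524) = (8 + 8*(-176))/(-37524) = (8 - 1408)*(-1/37524) = -1400*(-1/37524) = 350/9381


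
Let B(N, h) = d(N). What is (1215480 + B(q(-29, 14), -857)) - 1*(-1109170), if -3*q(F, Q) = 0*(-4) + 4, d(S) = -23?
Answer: 2324627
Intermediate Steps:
q(F, Q) = -4/3 (q(F, Q) = -(0*(-4) + 4)/3 = -(0 + 4)/3 = -1/3*4 = -4/3)
B(N, h) = -23
(1215480 + B(q(-29, 14), -857)) - 1*(-1109170) = (1215480 - 23) - 1*(-1109170) = 1215457 + 1109170 = 2324627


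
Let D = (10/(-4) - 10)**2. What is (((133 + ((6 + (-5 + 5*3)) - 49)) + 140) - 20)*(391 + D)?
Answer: 120395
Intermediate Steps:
D = 625/4 (D = (10*(-1/4) - 10)**2 = (-5/2 - 10)**2 = (-25/2)**2 = 625/4 ≈ 156.25)
(((133 + ((6 + (-5 + 5*3)) - 49)) + 140) - 20)*(391 + D) = (((133 + ((6 + (-5 + 5*3)) - 49)) + 140) - 20)*(391 + 625/4) = (((133 + ((6 + (-5 + 15)) - 49)) + 140) - 20)*(2189/4) = (((133 + ((6 + 10) - 49)) + 140) - 20)*(2189/4) = (((133 + (16 - 49)) + 140) - 20)*(2189/4) = (((133 - 33) + 140) - 20)*(2189/4) = ((100 + 140) - 20)*(2189/4) = (240 - 20)*(2189/4) = 220*(2189/4) = 120395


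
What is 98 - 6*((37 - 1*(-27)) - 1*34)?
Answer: -82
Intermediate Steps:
98 - 6*((37 - 1*(-27)) - 1*34) = 98 - 6*((37 + 27) - 34) = 98 - 6*(64 - 34) = 98 - 6*30 = 98 - 180 = -82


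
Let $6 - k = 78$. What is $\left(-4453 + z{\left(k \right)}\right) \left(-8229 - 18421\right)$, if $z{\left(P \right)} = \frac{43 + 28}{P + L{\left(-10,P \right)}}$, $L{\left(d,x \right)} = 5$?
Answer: $\frac{7952946300}{67} \approx 1.187 \cdot 10^{8}$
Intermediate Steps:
$k = -72$ ($k = 6 - 78 = -72$)
$z{\left(P \right)} = \frac{71}{5 + P}$ ($z{\left(P \right)} = \frac{43 + 28}{P + 5} = \frac{71}{5 + P}$)
$\left(-4453 + z{\left(k \right)}\right) \left(-8229 - 18421\right) = \left(-4453 + \frac{71}{5 - 72}\right) \left(-8229 - 18421\right) = \left(-4453 + \frac{71}{-67}\right) \left(-26650\right) = \left(-4453 + 71 \left(- \frac{1}{67}\right)\right) \left(-26650\right) = \left(-4453 - \frac{71}{67}\right) \left(-26650\right) = \left(- \frac{298422}{67}\right) \left(-26650\right) = \frac{7952946300}{67}$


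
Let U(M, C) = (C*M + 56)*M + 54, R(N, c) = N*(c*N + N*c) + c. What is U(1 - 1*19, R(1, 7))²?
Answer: 34222500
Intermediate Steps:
R(N, c) = c + 2*c*N² (R(N, c) = N*(N*c + N*c) + c = N*(2*N*c) + c = 2*c*N² + c = c + 2*c*N²)
U(M, C) = 54 + M*(56 + C*M) (U(M, C) = (56 + C*M)*M + 54 = M*(56 + C*M) + 54 = 54 + M*(56 + C*M))
U(1 - 1*19, R(1, 7))² = (54 + 56*(1 - 1*19) + (7*(1 + 2*1²))*(1 - 1*19)²)² = (54 + 56*(1 - 19) + (7*(1 + 2*1))*(1 - 19)²)² = (54 + 56*(-18) + (7*(1 + 2))*(-18)²)² = (54 - 1008 + (7*3)*324)² = (54 - 1008 + 21*324)² = (54 - 1008 + 6804)² = 5850² = 34222500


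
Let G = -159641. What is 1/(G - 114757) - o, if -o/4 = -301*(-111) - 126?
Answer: 36533349719/274398 ≈ 1.3314e+5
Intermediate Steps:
o = -133140 (o = -4*(-301*(-111) - 126) = -4*(33411 - 126) = -4*33285 = -133140)
1/(G - 114757) - o = 1/(-159641 - 114757) - 1*(-133140) = 1/(-274398) + 133140 = -1/274398 + 133140 = 36533349719/274398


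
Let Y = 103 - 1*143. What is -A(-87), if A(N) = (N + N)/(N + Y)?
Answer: -174/127 ≈ -1.3701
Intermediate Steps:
Y = -40 (Y = 103 - 143 = -40)
A(N) = 2*N/(-40 + N) (A(N) = (N + N)/(N - 40) = (2*N)/(-40 + N) = 2*N/(-40 + N))
-A(-87) = -2*(-87)/(-40 - 87) = -2*(-87)/(-127) = -2*(-87)*(-1)/127 = -1*174/127 = -174/127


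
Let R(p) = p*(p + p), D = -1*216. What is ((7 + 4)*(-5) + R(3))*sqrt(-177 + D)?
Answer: -37*I*sqrt(393) ≈ -733.5*I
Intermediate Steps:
D = -216
R(p) = 2*p**2 (R(p) = p*(2*p) = 2*p**2)
((7 + 4)*(-5) + R(3))*sqrt(-177 + D) = ((7 + 4)*(-5) + 2*3**2)*sqrt(-177 - 216) = (11*(-5) + 2*9)*sqrt(-393) = (-55 + 18)*(I*sqrt(393)) = -37*I*sqrt(393)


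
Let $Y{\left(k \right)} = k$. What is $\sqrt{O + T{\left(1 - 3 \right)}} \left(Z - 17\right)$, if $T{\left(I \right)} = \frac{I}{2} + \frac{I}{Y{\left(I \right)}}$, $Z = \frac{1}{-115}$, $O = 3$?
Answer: $- \frac{1956 \sqrt{3}}{115} \approx -29.46$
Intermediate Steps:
$Z = - \frac{1}{115} \approx -0.0086956$
$T{\left(I \right)} = 1 + \frac{I}{2}$ ($T{\left(I \right)} = \frac{I}{2} + \frac{I}{I} = I \frac{1}{2} + 1 = \frac{I}{2} + 1 = 1 + \frac{I}{2}$)
$\sqrt{O + T{\left(1 - 3 \right)}} \left(Z - 17\right) = \sqrt{3 + \left(1 + \frac{1 - 3}{2}\right)} \left(- \frac{1}{115} - 17\right) = \sqrt{3 + \left(1 + \frac{1}{2} \left(-2\right)\right)} \left(- \frac{1956}{115}\right) = \sqrt{3 + \left(1 - 1\right)} \left(- \frac{1956}{115}\right) = \sqrt{3 + 0} \left(- \frac{1956}{115}\right) = \sqrt{3} \left(- \frac{1956}{115}\right) = - \frac{1956 \sqrt{3}}{115}$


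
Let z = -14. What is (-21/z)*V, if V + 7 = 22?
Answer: 45/2 ≈ 22.500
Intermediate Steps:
V = 15 (V = -7 + 22 = 15)
(-21/z)*V = (-21/(-14))*15 = -1/14*(-21)*15 = (3/2)*15 = 45/2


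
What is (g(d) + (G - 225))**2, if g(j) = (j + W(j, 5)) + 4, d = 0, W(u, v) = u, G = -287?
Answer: 258064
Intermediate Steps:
g(j) = 4 + 2*j (g(j) = (j + j) + 4 = 2*j + 4 = 4 + 2*j)
(g(d) + (G - 225))**2 = ((4 + 2*0) + (-287 - 225))**2 = ((4 + 0) - 512)**2 = (4 - 512)**2 = (-508)**2 = 258064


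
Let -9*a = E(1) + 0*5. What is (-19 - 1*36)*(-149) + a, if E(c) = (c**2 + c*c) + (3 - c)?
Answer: 73751/9 ≈ 8194.6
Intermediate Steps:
E(c) = 3 - c + 2*c**2 (E(c) = (c**2 + c**2) + (3 - c) = 2*c**2 + (3 - c) = 3 - c + 2*c**2)
a = -4/9 (a = -((3 - 1*1 + 2*1**2) + 0*5)/9 = -((3 - 1 + 2*1) + 0)/9 = -((3 - 1 + 2) + 0)/9 = -(4 + 0)/9 = -1/9*4 = -4/9 ≈ -0.44444)
(-19 - 1*36)*(-149) + a = (-19 - 1*36)*(-149) - 4/9 = (-19 - 36)*(-149) - 4/9 = -55*(-149) - 4/9 = 8195 - 4/9 = 73751/9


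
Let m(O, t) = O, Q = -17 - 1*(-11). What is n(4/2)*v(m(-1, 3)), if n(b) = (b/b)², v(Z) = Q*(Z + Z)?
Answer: 12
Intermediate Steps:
Q = -6 (Q = -17 + 11 = -6)
v(Z) = -12*Z (v(Z) = -6*(Z + Z) = -12*Z)
n(b) = 1 (n(b) = 1² = 1)
n(4/2)*v(m(-1, 3)) = 1*(-12*(-1)) = 1*12 = 12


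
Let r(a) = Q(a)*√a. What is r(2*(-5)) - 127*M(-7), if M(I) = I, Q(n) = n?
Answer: 889 - 10*I*√10 ≈ 889.0 - 31.623*I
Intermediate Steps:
r(a) = a^(3/2) (r(a) = a*√a = a^(3/2))
r(2*(-5)) - 127*M(-7) = (2*(-5))^(3/2) - 127*(-7) = (-10)^(3/2) + 889 = -10*I*√10 + 889 = 889 - 10*I*√10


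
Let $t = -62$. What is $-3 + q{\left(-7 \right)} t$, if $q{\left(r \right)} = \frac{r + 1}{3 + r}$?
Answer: $-96$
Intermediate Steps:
$q{\left(r \right)} = \frac{1 + r}{3 + r}$
$-3 + q{\left(-7 \right)} t = -3 + \frac{1 - 7}{3 - 7} \left(-62\right) = -3 + \frac{1}{-4} \left(-6\right) \left(-62\right) = -3 + \left(- \frac{1}{4}\right) \left(-6\right) \left(-62\right) = -3 + \frac{3}{2} \left(-62\right) = -3 - 93 = -96$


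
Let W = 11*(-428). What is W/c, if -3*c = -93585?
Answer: -4708/31195 ≈ -0.15092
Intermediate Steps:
c = 31195 (c = -⅓*(-93585) = 31195)
W = -4708
W/c = -4708/31195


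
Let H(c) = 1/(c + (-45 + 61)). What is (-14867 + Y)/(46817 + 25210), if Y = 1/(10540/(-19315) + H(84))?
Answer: -3076918679/14905051299 ≈ -0.20643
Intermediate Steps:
H(c) = 1/(16 + c) (H(c) = 1/(c + 16) = 1/(16 + c))
Y = -386300/206937 (Y = 1/(10540/(-19315) + 1/(16 + 84)) = 1/(10540*(-1/19315) + 1/100) = 1/(-2108/3863 + 1/100) = 1/(-206937/386300) = -386300/206937 ≈ -1.8668)
(-14867 + Y)/(46817 + 25210) = (-14867 - 386300/206937)/(46817 + 25210) = -3076918679/206937/72027 = -3076918679/206937*1/72027 = -3076918679/14905051299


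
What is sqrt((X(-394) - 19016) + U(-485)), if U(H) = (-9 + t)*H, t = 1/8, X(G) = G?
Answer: I*sqrt(241690)/4 ≈ 122.9*I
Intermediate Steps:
t = 1/8 ≈ 0.12500
U(H) = -71*H/8 (U(H) = (-9 + 1/8)*H = -71*H/8)
sqrt((X(-394) - 19016) + U(-485)) = sqrt((-394 - 19016) - 71/8*(-485)) = sqrt(-19410 + 34435/8) = sqrt(-120845/8) = I*sqrt(241690)/4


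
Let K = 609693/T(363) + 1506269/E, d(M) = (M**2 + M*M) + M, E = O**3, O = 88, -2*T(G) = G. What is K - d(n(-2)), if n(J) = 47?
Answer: -5330460195/681472 ≈ -7822.0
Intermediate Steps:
T(G) = -G/2
E = 681472 (E = 88**3 = 681472)
d(M) = M + 2*M**2 (d(M) = (M**2 + M**2) + M = 2*M**2 + M = M + 2*M**2)
K = -2287687715/681472 (K = 609693/((-1/2*363)) + 1506269/681472 = 609693/(-363/2) + 1506269*(1/681472) = 609693*(-2/363) + 1506269/681472 = -406462/121 + 1506269/681472 = -2287687715/681472 ≈ -3357.0)
K - d(n(-2)) = -2287687715/681472 - 47*(1 + 2*47) = -2287687715/681472 - 47*(1 + 94) = -2287687715/681472 - 47*95 = -2287687715/681472 - 1*4465 = -2287687715/681472 - 4465 = -5330460195/681472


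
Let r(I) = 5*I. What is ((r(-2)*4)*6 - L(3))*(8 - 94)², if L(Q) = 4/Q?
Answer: -5354704/3 ≈ -1.7849e+6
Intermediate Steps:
((r(-2)*4)*6 - L(3))*(8 - 94)² = (((5*(-2))*4)*6 - 4/3)*(8 - 94)² = (-10*4*6 - 4/3)*(-86)² = (-40*6 - 1*4/3)*7396 = (-240 - 4/3)*7396 = -724/3*7396 = -5354704/3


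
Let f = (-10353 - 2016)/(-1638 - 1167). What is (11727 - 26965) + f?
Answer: -14243407/935 ≈ -15234.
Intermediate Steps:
f = 4123/935 (f = -12369/(-2805) = -12369*(-1/2805) = 4123/935 ≈ 4.4096)
(11727 - 26965) + f = (11727 - 26965) + 4123/935 = -15238 + 4123/935 = -14243407/935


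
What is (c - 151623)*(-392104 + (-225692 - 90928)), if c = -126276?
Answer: 196953690876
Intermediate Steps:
(c - 151623)*(-392104 + (-225692 - 90928)) = (-126276 - 151623)*(-392104 + (-225692 - 90928)) = -277899*(-392104 - 316620) = -277899*(-708724) = 196953690876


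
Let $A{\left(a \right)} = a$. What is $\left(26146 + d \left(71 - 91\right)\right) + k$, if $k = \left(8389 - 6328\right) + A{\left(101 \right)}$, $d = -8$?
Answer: $28468$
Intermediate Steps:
$k = 2162$ ($k = \left(8389 - 6328\right) + 101 = 2061 + 101 = 2162$)
$\left(26146 + d \left(71 - 91\right)\right) + k = \left(26146 - 8 \left(71 - 91\right)\right) + 2162 = \left(26146 - -160\right) + 2162 = \left(26146 + 160\right) + 2162 = 26306 + 2162 = 28468$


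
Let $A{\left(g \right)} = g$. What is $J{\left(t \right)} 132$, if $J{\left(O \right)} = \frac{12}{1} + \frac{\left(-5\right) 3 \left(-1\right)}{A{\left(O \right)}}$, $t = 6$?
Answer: $1914$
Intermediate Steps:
$J{\left(O \right)} = 12 + \frac{15}{O}$ ($J{\left(O \right)} = \frac{12}{1} + \frac{\left(-5\right) 3 \left(-1\right)}{O} = 12 \cdot 1 + \frac{\left(-15\right) \left(-1\right)}{O} = 12 + \frac{15}{O}$)
$J{\left(t \right)} 132 = \left(12 + \frac{15}{6}\right) 132 = \left(12 + 15 \cdot \frac{1}{6}\right) 132 = \left(12 + \frac{5}{2}\right) 132 = \frac{29}{2} \cdot 132 = 1914$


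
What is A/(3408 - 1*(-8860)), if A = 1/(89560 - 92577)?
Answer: -1/37012556 ≈ -2.7018e-8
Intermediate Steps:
A = -1/3017 (A = 1/(-3017) = -1/3017 ≈ -0.00033145)
A/(3408 - 1*(-8860)) = -1/(3017*(3408 - 1*(-8860))) = -1/(3017*(3408 + 8860)) = -1/3017/12268 = -1/3017*1/12268 = -1/37012556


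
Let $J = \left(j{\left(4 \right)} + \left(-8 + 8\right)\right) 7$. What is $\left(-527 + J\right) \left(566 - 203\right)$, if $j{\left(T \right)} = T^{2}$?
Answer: $-150645$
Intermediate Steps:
$J = 112$ ($J = \left(4^{2} + \left(-8 + 8\right)\right) 7 = \left(16 + 0\right) 7 = 16 \cdot 7 = 112$)
$\left(-527 + J\right) \left(566 - 203\right) = \left(-527 + 112\right) \left(566 - 203\right) = - 415 \left(566 - 203\right) = \left(-415\right) 363 = -150645$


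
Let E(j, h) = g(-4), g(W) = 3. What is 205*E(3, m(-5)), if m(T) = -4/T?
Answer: 615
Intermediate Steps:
E(j, h) = 3
205*E(3, m(-5)) = 205*3 = 615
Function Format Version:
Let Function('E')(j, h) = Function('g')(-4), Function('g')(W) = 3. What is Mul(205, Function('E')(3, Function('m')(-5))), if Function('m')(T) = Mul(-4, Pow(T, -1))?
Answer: 615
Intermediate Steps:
Function('E')(j, h) = 3
Mul(205, Function('E')(3, Function('m')(-5))) = Mul(205, 3) = 615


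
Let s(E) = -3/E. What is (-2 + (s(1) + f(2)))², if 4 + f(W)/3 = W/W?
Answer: 196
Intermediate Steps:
f(W) = -9 (f(W) = -12 + 3*(W/W) = -12 + 3*1 = -12 + 3 = -9)
(-2 + (s(1) + f(2)))² = (-2 + (-3/1 - 9))² = (-2 + (-3*1 - 9))² = (-2 + (-3 - 9))² = (-2 - 12)² = (-14)² = 196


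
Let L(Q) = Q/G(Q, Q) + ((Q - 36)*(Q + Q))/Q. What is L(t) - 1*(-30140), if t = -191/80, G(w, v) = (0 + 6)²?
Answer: 86581897/2880 ≈ 30063.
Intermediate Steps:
G(w, v) = 36 (G(w, v) = 6² = 36)
t = -191/80 (t = -191*1/80 = -191/80 ≈ -2.3875)
L(Q) = -72 + 73*Q/36 (L(Q) = Q/36 + ((Q - 36)*(Q + Q))/Q = Q*(1/36) + ((-36 + Q)*(2*Q))/Q = Q/36 + (2*Q*(-36 + Q))/Q = Q/36 + (-72 + 2*Q) = -72 + 73*Q/36)
L(t) - 1*(-30140) = (-72 + (73/36)*(-191/80)) - 1*(-30140) = (-72 - 13943/2880) + 30140 = -221303/2880 + 30140 = 86581897/2880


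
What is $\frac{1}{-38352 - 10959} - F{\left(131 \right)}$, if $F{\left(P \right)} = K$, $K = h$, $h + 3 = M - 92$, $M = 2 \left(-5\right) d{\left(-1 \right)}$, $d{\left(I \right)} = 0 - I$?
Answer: $\frac{5177654}{49311} \approx 105.0$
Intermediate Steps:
$d{\left(I \right)} = - I$
$M = -10$ ($M = 2 \left(-5\right) \left(\left(-1\right) \left(-1\right)\right) = \left(-10\right) 1 = -10$)
$h = -105$ ($h = -3 - 102 = -105$)
$K = -105$
$F{\left(P \right)} = -105$
$\frac{1}{-38352 - 10959} - F{\left(131 \right)} = \frac{1}{-38352 - 10959} - -105 = \frac{1}{-49311} + 105 = - \frac{1}{49311} + 105 = \frac{5177654}{49311}$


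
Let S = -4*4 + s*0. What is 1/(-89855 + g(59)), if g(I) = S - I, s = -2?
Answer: -1/89930 ≈ -1.1120e-5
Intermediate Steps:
S = -16 (S = -4*4 - 2*0 = -16 + 0 = -16)
g(I) = -16 - I
1/(-89855 + g(59)) = 1/(-89855 + (-16 - 1*59)) = 1/(-89855 + (-16 - 59)) = 1/(-89855 - 75) = 1/(-89930) = -1/89930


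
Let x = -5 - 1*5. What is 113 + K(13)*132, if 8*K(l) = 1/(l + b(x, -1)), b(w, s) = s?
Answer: 915/8 ≈ 114.38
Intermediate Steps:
x = -10 (x = -5 - 5 = -10)
K(l) = 1/(8*(-1 + l)) (K(l) = 1/(8*(l - 1)) = 1/(8*(-1 + l)))
113 + K(13)*132 = 113 + (1/(8*(-1 + 13)))*132 = 113 + ((⅛)/12)*132 = 113 + ((⅛)*(1/12))*132 = 113 + (1/96)*132 = 113 + 11/8 = 915/8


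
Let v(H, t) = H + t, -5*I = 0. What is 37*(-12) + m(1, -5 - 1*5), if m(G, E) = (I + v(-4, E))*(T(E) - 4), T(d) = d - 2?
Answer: -220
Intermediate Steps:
T(d) = -2 + d
I = 0 (I = -⅕*0 = 0)
m(G, E) = (-6 + E)*(-4 + E) (m(G, E) = (0 + (-4 + E))*((-2 + E) - 4) = (-4 + E)*(-6 + E) = (-6 + E)*(-4 + E))
37*(-12) + m(1, -5 - 1*5) = 37*(-12) + (24 + (-5 - 1*5)² - 10*(-5 - 1*5)) = -444 + (24 + (-5 - 5)² - 10*(-5 - 5)) = -444 + (24 + (-10)² - 10*(-10)) = -444 + (24 + 100 + 100) = -444 + 224 = -220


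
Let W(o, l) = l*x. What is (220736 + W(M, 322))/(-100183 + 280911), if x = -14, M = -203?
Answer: 54057/45182 ≈ 1.1964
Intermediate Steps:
W(o, l) = -14*l (W(o, l) = l*(-14) = -14*l)
(220736 + W(M, 322))/(-100183 + 280911) = (220736 - 14*322)/(-100183 + 280911) = (220736 - 4508)/180728 = 216228*(1/180728) = 54057/45182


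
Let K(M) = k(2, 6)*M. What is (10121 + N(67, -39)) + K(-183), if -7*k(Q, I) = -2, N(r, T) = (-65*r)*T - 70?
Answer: 1258906/7 ≈ 1.7984e+5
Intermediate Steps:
N(r, T) = -70 - 65*T*r (N(r, T) = -65*T*r - 70 = -70 - 65*T*r)
k(Q, I) = 2/7 (k(Q, I) = -1/7*(-2) = 2/7)
K(M) = 2*M/7
(10121 + N(67, -39)) + K(-183) = (10121 + (-70 - 65*(-39)*67)) + (2/7)*(-183) = (10121 + (-70 + 169845)) - 366/7 = (10121 + 169775) - 366/7 = 179896 - 366/7 = 1258906/7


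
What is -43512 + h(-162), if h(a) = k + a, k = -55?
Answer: -43729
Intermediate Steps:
h(a) = -55 + a
-43512 + h(-162) = -43512 + (-55 - 162) = -43512 - 217 = -43729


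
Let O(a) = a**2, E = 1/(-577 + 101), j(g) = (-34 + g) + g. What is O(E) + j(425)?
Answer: 184886017/226576 ≈ 816.00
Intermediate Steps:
j(g) = -34 + 2*g
E = -1/476 (E = 1/(-476) = -1/476 ≈ -0.0021008)
O(E) + j(425) = (-1/476)**2 + (-34 + 2*425) = 1/226576 + (-34 + 850) = 1/226576 + 816 = 184886017/226576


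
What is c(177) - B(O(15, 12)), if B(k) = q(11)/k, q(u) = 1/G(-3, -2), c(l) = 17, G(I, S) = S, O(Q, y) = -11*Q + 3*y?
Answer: 4385/258 ≈ 16.996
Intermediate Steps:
q(u) = -1/2 (q(u) = 1/(-2) = -1/2)
B(k) = -1/(2*k)
c(177) - B(O(15, 12)) = 17 - (-1)/(2*(-11*15 + 3*12)) = 17 - (-1)/(2*(-165 + 36)) = 17 - (-1)/(2*(-129)) = 17 - (-1)*(-1)/(2*129) = 17 - 1*1/258 = 17 - 1/258 = 4385/258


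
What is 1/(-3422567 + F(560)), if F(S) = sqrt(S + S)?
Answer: -3422567/11713964868369 - 4*sqrt(70)/11713964868369 ≈ -2.9218e-7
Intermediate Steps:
F(S) = sqrt(2)*sqrt(S) (F(S) = sqrt(2*S) = sqrt(2)*sqrt(S))
1/(-3422567 + F(560)) = 1/(-3422567 + sqrt(2)*sqrt(560)) = 1/(-3422567 + sqrt(2)*(4*sqrt(35))) = 1/(-3422567 + 4*sqrt(70))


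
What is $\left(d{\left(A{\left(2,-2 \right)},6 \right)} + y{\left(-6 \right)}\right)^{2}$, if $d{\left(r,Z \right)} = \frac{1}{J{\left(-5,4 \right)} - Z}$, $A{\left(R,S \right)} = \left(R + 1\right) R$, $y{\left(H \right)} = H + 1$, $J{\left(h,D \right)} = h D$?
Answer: $\frac{17161}{676} \approx 25.386$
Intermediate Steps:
$J{\left(h,D \right)} = D h$
$y{\left(H \right)} = 1 + H$
$A{\left(R,S \right)} = R \left(1 + R\right)$ ($A{\left(R,S \right)} = \left(1 + R\right) R = R \left(1 + R\right)$)
$d{\left(r,Z \right)} = \frac{1}{-20 - Z}$ ($d{\left(r,Z \right)} = \frac{1}{4 \left(-5\right) - Z} = \frac{1}{-20 - Z}$)
$\left(d{\left(A{\left(2,-2 \right)},6 \right)} + y{\left(-6 \right)}\right)^{2} = \left(- \frac{1}{20 + 6} + \left(1 - 6\right)\right)^{2} = \left(- \frac{1}{26} - 5\right)^{2} = \left(- \frac{131}{26}\right)^{2} = \frac{17161}{676}$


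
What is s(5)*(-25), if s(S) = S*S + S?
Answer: -750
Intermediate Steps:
s(S) = S + S² (s(S) = S² + S = S + S²)
s(5)*(-25) = (5*(1 + 5))*(-25) = (5*6)*(-25) = 30*(-25) = -750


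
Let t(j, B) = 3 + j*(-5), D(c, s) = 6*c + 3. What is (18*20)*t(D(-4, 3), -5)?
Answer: 38880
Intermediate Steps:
D(c, s) = 3 + 6*c
t(j, B) = 3 - 5*j
(18*20)*t(D(-4, 3), -5) = (18*20)*(3 - 5*(3 + 6*(-4))) = 360*(3 - 5*(3 - 24)) = 360*(3 - 5*(-21)) = 360*(3 + 105) = 360*108 = 38880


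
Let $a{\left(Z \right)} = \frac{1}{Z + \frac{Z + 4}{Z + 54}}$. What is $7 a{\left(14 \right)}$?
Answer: $\frac{238}{485} \approx 0.49072$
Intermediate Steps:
$a{\left(Z \right)} = \frac{1}{Z + \frac{4 + Z}{54 + Z}}$
$7 a{\left(14 \right)} = 7 \frac{54 + 14}{4 + 14^{2} + 55 \cdot 14} = 7 \frac{1}{4 + 196 + 770} \cdot 68 = 7 \cdot \frac{1}{970} \cdot 68 = 7 \cdot \frac{34}{485} = \frac{238}{485}$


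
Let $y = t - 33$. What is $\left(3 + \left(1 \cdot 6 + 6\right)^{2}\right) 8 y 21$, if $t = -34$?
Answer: $-1654632$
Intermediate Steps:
$y = -67$ ($y = -34 - 33 = -67$)
$\left(3 + \left(1 \cdot 6 + 6\right)^{2}\right) 8 y 21 = \left(3 + \left(1 \cdot 6 + 6\right)^{2}\right) 8 \left(-67\right) 21 = \left(3 + \left(6 + 6\right)^{2}\right) 8 \left(-67\right) 21 = \left(3 + 12^{2}\right) 8 \left(-67\right) 21 = \left(3 + 144\right) 8 \left(-67\right) 21 = 147 \cdot 8 \left(-67\right) 21 = 1176 \left(-67\right) 21 = \left(-78792\right) 21 = -1654632$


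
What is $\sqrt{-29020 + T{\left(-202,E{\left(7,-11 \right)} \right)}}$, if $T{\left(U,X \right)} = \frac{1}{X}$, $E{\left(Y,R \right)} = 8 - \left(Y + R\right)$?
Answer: $\frac{i \sqrt{1044717}}{6} \approx 170.35 i$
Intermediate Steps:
$E{\left(Y,R \right)} = 8 - R - Y$ ($E{\left(Y,R \right)} = 8 - \left(R + Y\right) = 8 - R - Y$)
$\sqrt{-29020 + T{\left(-202,E{\left(7,-11 \right)} \right)}} = \sqrt{-29020 + \frac{1}{8 - -11 - 7}} = \sqrt{-29020 + \frac{1}{8 + 11 - 7}} = \sqrt{-29020 + \frac{1}{12}} = \sqrt{- \frac{348239}{12}} = \frac{i \sqrt{1044717}}{6}$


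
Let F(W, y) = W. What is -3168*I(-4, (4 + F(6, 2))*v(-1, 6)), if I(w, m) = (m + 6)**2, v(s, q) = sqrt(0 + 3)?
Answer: -1064448 - 380160*sqrt(3) ≈ -1.7229e+6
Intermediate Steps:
v(s, q) = sqrt(3)
I(w, m) = (6 + m)**2
-3168*I(-4, (4 + F(6, 2))*v(-1, 6)) = -3168*(6 + (4 + 6)*sqrt(3))**2 = -3168*(6 + 10*sqrt(3))**2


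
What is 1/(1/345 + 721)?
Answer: 345/248746 ≈ 0.0013870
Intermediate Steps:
1/(1/345 + 721) = 1/(248746/345) = 345/248746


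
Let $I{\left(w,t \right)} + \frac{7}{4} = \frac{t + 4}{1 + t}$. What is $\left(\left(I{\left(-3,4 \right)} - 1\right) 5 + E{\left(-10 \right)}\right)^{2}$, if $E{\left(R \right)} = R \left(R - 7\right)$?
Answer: $\frac{431649}{16} \approx 26978.0$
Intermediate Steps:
$E{\left(R \right)} = R \left(-7 + R\right)$
$I{\left(w,t \right)} = - \frac{7}{4} + \frac{4 + t}{1 + t}$ ($I{\left(w,t \right)} = - \frac{7}{4} + \frac{t + 4}{1 + t} = - \frac{7}{4} + \frac{4 + t}{1 + t}$)
$\left(\left(I{\left(-3,4 \right)} - 1\right) 5 + E{\left(-10 \right)}\right)^{2} = \left(\left(\frac{3 \left(3 - 4\right)}{4 \left(1 + 4\right)} - 1\right) 5 - 10 \left(-7 - 10\right)\right)^{2} = \left(\left(\frac{3 \left(3 - 4\right)}{4 \cdot 5} - 1\right) 5 - -170\right)^{2} = \left(\left(\frac{3}{4} \cdot \frac{1}{5} \left(-1\right) - 1\right) 5 + 170\right)^{2} = \left(\left(- \frac{3}{20} - 1\right) 5 + 170\right)^{2} = \left(\left(- \frac{23}{20}\right) 5 + 170\right)^{2} = \left(- \frac{23}{4} + 170\right)^{2} = \left(\frac{657}{4}\right)^{2} = \frac{431649}{16}$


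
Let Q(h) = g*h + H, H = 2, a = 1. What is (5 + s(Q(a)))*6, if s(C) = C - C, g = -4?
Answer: 30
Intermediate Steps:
Q(h) = 2 - 4*h (Q(h) = -4*h + 2 = 2 - 4*h)
s(C) = 0
(5 + s(Q(a)))*6 = (5 + 0)*6 = 5*6 = 30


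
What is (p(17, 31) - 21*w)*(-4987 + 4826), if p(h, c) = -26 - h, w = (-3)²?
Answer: 37352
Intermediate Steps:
w = 9
(p(17, 31) - 21*w)*(-4987 + 4826) = ((-26 - 1*17) - 21*9)*(-4987 + 4826) = ((-26 - 17) - 189)*(-161) = (-43 - 189)*(-161) = -232*(-161) = 37352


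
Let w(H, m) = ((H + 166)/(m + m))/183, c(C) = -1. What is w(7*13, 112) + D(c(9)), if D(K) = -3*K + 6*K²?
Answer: 369185/40992 ≈ 9.0063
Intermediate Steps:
w(H, m) = (166 + H)/(366*m) (w(H, m) = ((166 + H)/((2*m)))*(1/183) = ((166 + H)*(1/(2*m)))*(1/183) = ((166 + H)/(2*m))*(1/183) = (166 + H)/(366*m))
w(7*13, 112) + D(c(9)) = (1/366)*(166 + 7*13)/112 + 3*(-1)*(-1 + 2*(-1)) = (1/366)*(1/112)*(166 + 91) + 3*(-1)*(-1 - 2) = (1/366)*(1/112)*257 + 3*(-1)*(-3) = 257/40992 + 9 = 369185/40992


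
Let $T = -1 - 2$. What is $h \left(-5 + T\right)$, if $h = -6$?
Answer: $48$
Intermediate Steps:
$T = -3$
$h \left(-5 + T\right) = - 6 \left(-5 - 3\right) = \left(-6\right) \left(-8\right) = 48$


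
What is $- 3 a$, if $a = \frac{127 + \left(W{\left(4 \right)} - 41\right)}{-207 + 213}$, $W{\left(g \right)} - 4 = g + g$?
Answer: $-49$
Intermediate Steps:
$W{\left(g \right)} = 4 + 2 g$ ($W{\left(g \right)} = 4 + \left(g + g\right) = 4 + 2 g$)
$a = \frac{49}{3}$ ($a = \frac{127 + \left(\left(4 + 2 \cdot 4\right) - 41\right)}{-207 + 213} = \frac{127 + \left(\left(4 + 8\right) - 41\right)}{6} = \left(127 + \left(12 - 41\right)\right) \frac{1}{6} = \left(127 - 29\right) \frac{1}{6} = 98 \cdot \frac{1}{6} = \frac{49}{3} \approx 16.333$)
$- 3 a = \left(-3\right) \frac{49}{3} = -49$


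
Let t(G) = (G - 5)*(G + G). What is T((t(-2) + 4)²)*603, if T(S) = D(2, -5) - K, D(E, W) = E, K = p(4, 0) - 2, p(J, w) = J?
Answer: 0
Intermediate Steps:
t(G) = 2*G*(-5 + G) (t(G) = (-5 + G)*(2*G) = 2*G*(-5 + G))
K = 2 (K = 4 - 2 = 2)
T(S) = 0 (T(S) = 2 - 1*2 = 2 - 2 = 0)
T((t(-2) + 4)²)*603 = 0*603 = 0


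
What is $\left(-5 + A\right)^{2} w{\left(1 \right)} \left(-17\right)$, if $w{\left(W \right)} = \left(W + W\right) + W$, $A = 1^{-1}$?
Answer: $-816$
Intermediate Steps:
$A = 1$
$w{\left(W \right)} = 3 W$ ($w{\left(W \right)} = 2 W + W = 3 W$)
$\left(-5 + A\right)^{2} w{\left(1 \right)} \left(-17\right) = \left(-5 + 1\right)^{2} \cdot 3 \cdot 1 \left(-17\right) = \left(-4\right)^{2} \cdot 3 \left(-17\right) = 16 \cdot 3 \left(-17\right) = 48 \left(-17\right) = -816$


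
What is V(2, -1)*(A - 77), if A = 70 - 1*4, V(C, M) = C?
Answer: -22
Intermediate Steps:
A = 66 (A = 70 - 4 = 66)
V(2, -1)*(A - 77) = 2*(66 - 77) = 2*(-11) = -22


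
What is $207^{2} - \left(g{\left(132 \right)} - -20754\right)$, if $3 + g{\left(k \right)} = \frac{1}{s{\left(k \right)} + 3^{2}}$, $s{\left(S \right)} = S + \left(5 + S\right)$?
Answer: $\frac{6143243}{278} \approx 22098.0$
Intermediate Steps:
$s{\left(S \right)} = 5 + 2 S$
$g{\left(k \right)} = -3 + \frac{1}{14 + 2 k}$ ($g{\left(k \right)} = -3 + \frac{1}{\left(5 + 2 k\right) + 3^{2}} = -3 + \frac{1}{\left(5 + 2 k\right) + 9} = -3 + \frac{1}{14 + 2 k}$)
$207^{2} - \left(g{\left(132 \right)} - -20754\right) = 207^{2} - \left(\frac{-41 - 792}{2 \left(7 + 132\right)} - -20754\right) = 42849 - \left(\frac{-41 - 792}{2 \cdot 139} + 20754\right) = 42849 - \left(\frac{1}{2} \cdot \frac{1}{139} \left(-833\right) + 20754\right) = 42849 - \left(- \frac{833}{278} + 20754\right) = 42849 - \frac{5768779}{278} = \frac{6143243}{278}$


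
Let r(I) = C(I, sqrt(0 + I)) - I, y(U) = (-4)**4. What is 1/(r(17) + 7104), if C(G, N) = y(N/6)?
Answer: 1/7343 ≈ 0.00013618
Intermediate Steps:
y(U) = 256
C(G, N) = 256
r(I) = 256 - I
1/(r(17) + 7104) = 1/((256 - 1*17) + 7104) = 1/((256 - 17) + 7104) = 1/(239 + 7104) = 1/7343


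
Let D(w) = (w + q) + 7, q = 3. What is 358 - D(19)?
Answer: 329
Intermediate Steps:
D(w) = 10 + w (D(w) = (w + 3) + 7 = (3 + w) + 7 = 10 + w)
358 - D(19) = 358 - (10 + 19) = 358 - 1*29 = 358 - 29 = 329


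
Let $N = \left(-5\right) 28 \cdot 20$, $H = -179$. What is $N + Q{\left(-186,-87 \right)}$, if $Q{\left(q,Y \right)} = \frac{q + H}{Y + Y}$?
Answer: $- \frac{486835}{174} \approx -2797.9$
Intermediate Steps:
$Q{\left(q,Y \right)} = \frac{-179 + q}{2 Y}$ ($Q{\left(q,Y \right)} = \frac{q - 179}{Y + Y} = \frac{-179 + q}{2 Y}$)
$N = -2800$ ($N = \left(-140\right) 20 = -2800$)
$N + Q{\left(-186,-87 \right)} = -2800 + \frac{-179 - 186}{2 \left(-87\right)} = -2800 + \frac{1}{2} \left(- \frac{1}{87}\right) \left(-365\right) = -2800 + \frac{365}{174} = - \frac{486835}{174}$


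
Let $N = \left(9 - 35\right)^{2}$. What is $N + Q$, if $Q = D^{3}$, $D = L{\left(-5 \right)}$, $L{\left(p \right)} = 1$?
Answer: $677$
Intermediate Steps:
$D = 1$
$Q = 1$ ($Q = 1^{3} = 1$)
$N = 676$ ($N = \left(9 - 35\right)^{2} = \left(-26\right)^{2} = 676$)
$N + Q = 676 + 1 = 677$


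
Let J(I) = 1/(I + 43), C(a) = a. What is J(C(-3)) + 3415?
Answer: 136601/40 ≈ 3415.0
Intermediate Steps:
J(I) = 1/(43 + I)
J(C(-3)) + 3415 = 1/(43 - 3) + 3415 = 1/40 + 3415 = 136601/40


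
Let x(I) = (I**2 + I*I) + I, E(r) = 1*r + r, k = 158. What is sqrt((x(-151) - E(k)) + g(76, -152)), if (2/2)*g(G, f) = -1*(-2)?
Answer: sqrt(45137) ≈ 212.45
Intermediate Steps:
E(r) = 2*r (E(r) = r + r = 2*r)
x(I) = I + 2*I**2 (x(I) = (I**2 + I**2) + I = 2*I**2 + I = I + 2*I**2)
g(G, f) = 2 (g(G, f) = -1*(-2) = 2)
sqrt((x(-151) - E(k)) + g(76, -152)) = sqrt((-151*(1 + 2*(-151)) - 2*158) + 2) = sqrt((-151*(1 - 302) - 1*316) + 2) = sqrt((-151*(-301) - 316) + 2) = sqrt((45451 - 316) + 2) = sqrt(45135 + 2) = sqrt(45137)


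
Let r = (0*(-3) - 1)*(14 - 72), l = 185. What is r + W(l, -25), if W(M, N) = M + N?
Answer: 218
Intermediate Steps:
r = 58 (r = (0 - 1)*(-58) = -1*(-58) = 58)
r + W(l, -25) = 58 + (185 - 25) = 58 + 160 = 218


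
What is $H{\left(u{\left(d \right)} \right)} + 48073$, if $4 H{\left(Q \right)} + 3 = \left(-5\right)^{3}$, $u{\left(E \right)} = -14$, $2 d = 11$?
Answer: $48041$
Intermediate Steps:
$d = \frac{11}{2}$ ($d = \frac{1}{2} \cdot 11 = \frac{11}{2} \approx 5.5$)
$H{\left(Q \right)} = -32$ ($H{\left(Q \right)} = - \frac{3}{4} + \frac{\left(-5\right)^{3}}{4} = - \frac{3}{4} + \frac{1}{4} \left(-125\right) = - \frac{3}{4} - \frac{125}{4} = -32$)
$H{\left(u{\left(d \right)} \right)} + 48073 = -32 + 48073 = 48041$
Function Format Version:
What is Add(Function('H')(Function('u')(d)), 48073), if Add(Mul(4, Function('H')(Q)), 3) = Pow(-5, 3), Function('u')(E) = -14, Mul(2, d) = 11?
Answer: 48041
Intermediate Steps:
d = Rational(11, 2) (d = Mul(Rational(1, 2), 11) = Rational(11, 2) ≈ 5.5000)
Function('H')(Q) = -32 (Function('H')(Q) = Add(Rational(-3, 4), Mul(Rational(1, 4), Pow(-5, 3))) = Add(Rational(-3, 4), Mul(Rational(1, 4), -125)) = Add(Rational(-3, 4), Rational(-125, 4)) = -32)
Add(Function('H')(Function('u')(d)), 48073) = Add(-32, 48073) = 48041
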